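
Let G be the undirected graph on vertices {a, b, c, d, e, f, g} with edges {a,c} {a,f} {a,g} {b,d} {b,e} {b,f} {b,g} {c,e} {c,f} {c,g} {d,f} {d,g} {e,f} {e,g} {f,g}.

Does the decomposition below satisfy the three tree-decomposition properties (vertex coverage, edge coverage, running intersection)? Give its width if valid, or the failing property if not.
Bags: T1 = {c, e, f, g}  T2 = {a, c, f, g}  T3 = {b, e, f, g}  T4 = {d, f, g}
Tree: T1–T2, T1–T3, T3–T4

A tree decomposition must satisfy three properties: every vertex lies in some bag; for every edge, both endpoints lie together in some bag; and for every vertex, the bags containing it form a connected subtree. Here edge (b,d) lies in no bag, so the decomposition is invalid.

No — edge (b,d) lies in no bag.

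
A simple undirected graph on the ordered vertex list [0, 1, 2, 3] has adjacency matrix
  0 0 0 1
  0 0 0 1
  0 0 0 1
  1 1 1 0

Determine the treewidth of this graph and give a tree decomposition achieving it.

Treewidth 1.
Bags: B1 = {1, 3}  B2 = {0, 3}  B3 = {2, 3}
Tree: B1–B2, B2–B3

The largest bag has 2 vertices, giving width 1; this decomposition certifies tw(G) ≤ 1. Any graph with an edge has treewidth ≥ 1, and G has the edge 1–3. Combining the bounds, tw(G) = 1.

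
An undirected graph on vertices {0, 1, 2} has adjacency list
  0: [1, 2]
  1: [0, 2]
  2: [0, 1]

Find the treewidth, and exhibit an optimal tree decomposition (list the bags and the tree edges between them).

With just one bag of size 3, the width is 3 − 1 = 2, so tw(G) ≤ 2. Conversely, {0, 1, 2} is a clique of size 3, and the vertices of any clique must share a bag in every tree decomposition; so some bag has ≥ 3 vertices and tw(G) ≥ 2. Hence tw(G) = 2 exactly.

Treewidth 2.
One such decomposition:
Bags: B1 = {0, 1, 2}
Tree: (single bag)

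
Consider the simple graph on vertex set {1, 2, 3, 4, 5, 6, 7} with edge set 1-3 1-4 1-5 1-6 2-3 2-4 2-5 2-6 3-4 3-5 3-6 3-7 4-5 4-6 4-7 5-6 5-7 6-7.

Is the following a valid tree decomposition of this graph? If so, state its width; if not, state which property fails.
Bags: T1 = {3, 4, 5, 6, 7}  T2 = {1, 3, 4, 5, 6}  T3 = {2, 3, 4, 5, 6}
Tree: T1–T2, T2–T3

Checking the three conditions: (i) the bags cover all of {1, 2, 3, 4, 5, 6, 7}; (ii) for each edge, some bag contains both endpoints; (iii) the bags containing any fixed vertex form a subtree. All hold, so the decomposition is valid with width 5 − 1 = 4.

Yes; width 4.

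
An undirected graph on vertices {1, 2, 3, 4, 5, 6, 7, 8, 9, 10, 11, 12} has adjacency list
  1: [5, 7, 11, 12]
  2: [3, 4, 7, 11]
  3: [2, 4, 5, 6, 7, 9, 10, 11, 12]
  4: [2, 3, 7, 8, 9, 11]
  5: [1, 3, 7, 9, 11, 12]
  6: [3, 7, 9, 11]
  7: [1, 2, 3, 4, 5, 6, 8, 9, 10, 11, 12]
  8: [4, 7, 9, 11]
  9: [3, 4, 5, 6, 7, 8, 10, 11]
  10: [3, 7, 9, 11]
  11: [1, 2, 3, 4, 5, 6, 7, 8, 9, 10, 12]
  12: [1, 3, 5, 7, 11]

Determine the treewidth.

4

A width-4 tree decomposition is:
Bags: B1 = {3, 4, 7, 9, 11}  B2 = {3, 5, 7, 9, 11}  B3 = {3, 5, 7, 11, 12}  B4 = {4, 7, 8, 9, 11}  B5 = {2, 3, 4, 7, 11}  B6 = {1, 5, 7, 11, 12}  B7 = {3, 6, 7, 9, 11}  B8 = {3, 7, 9, 10, 11}
Tree: B1–B2, B2–B3, B1–B4, B1–B5, B3–B6, B1–B7, B7–B8
Each bag holds 5 vertices, so the decomposition has width 4, which upper-bounds the treewidth. On the other hand G contains the 5-clique {4, 7, 8, 9, 11}. A clique must lie in a single bag of any decomposition, so no decomposition can have width below 4. The upper and lower bounds meet at 4, so that is the treewidth.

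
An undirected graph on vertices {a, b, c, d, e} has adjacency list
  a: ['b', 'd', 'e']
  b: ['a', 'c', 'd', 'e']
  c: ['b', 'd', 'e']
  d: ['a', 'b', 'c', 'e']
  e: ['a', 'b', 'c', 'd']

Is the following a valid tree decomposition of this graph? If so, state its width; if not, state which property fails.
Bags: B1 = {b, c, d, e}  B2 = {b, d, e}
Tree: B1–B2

No — vertex a appears in no bag.

A tree decomposition must satisfy three properties: every vertex lies in some bag; for every edge, both endpoints lie together in some bag; and for every vertex, the bags containing it form a connected subtree. Here vertex a appears in no bag, so the decomposition is invalid.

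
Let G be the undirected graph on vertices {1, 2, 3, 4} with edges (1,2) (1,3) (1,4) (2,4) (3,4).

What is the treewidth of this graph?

A width-2 tree decomposition is:
Bags: B1 = {1, 3, 4}  B2 = {1, 2, 4}
Tree: B1–B2
The largest bag has 3 vertices, giving width 2; this decomposition certifies tw(G) ≤ 2. Conversely, {1, 2, 4} is a clique of size 3, and the vertices of any clique must share a bag in every tree decomposition; so some bag has ≥ 3 vertices and tw(G) ≥ 2. Therefore the treewidth is 2.

2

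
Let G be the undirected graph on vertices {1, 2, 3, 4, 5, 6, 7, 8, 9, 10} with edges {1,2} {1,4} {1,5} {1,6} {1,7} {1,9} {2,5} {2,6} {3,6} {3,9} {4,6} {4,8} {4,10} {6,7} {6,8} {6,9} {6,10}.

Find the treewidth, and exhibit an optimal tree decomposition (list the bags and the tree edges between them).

Each bag holds 3 vertices, so the decomposition has width 2, which upper-bounds the treewidth. For the lower bound, the 3 vertices {1, 2, 5} are pairwise adjacent, and any tree decomposition puts a clique entirely inside one bag — forcing width ≥ 2. Combining the bounds, tw(G) = 2.

Treewidth 2.
Bags: B1 = {1, 4, 6}  B2 = {4, 6, 10}  B3 = {4, 6, 8}  B4 = {1, 6, 9}  B5 = {1, 6, 7}  B6 = {1, 2, 6}  B7 = {1, 2, 5}  B8 = {3, 6, 9}
Tree: B1–B2, B1–B3, B1–B4, B1–B5, B4–B6, B6–B7, B4–B8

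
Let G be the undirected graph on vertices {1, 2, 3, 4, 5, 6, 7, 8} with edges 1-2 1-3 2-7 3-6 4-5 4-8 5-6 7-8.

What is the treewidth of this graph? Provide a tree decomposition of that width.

Treewidth 2.
Bags: B1 = {4, 5, 6}  B2 = {4, 6, 8}  B3 = {6, 7, 8}  B4 = {2, 6, 7}  B5 = {1, 2, 6}  B6 = {1, 3, 6}
Tree: B1–B2, B2–B3, B3–B4, B4–B5, B5–B6

The largest bag has 3 vertices, giving width 2; this decomposition certifies tw(G) ≤ 2. The edges 6–5–4–8–7–2–1–3–6 form a cycle, so G is not a tree and its treewidth is at least 2. The upper and lower bounds meet at 2, so that is the treewidth.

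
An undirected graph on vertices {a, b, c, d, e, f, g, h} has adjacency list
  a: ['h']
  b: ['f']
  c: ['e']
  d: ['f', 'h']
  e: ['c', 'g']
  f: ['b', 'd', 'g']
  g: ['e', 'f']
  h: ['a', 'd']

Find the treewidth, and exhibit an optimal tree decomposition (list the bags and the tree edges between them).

Each bag holds 2 vertices, so the decomposition has width 1, which upper-bounds the treewidth. G has an edge, so its treewidth is at least 1. Hence tw(G) = 1 exactly.

Treewidth 1.
One such decomposition:
Bags: B1 = {f, g}  B2 = {b, f}  B3 = {d, f}  B4 = {d, h}  B5 = {a, h}  B6 = {e, g}  B7 = {c, e}
Tree: B1–B2, B2–B3, B3–B4, B4–B5, B1–B6, B6–B7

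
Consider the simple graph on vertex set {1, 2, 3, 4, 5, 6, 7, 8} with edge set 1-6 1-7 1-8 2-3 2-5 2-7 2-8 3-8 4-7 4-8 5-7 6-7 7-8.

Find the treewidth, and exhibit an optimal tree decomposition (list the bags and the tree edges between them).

The largest bag has 3 vertices, giving width 2; this decomposition certifies tw(G) ≤ 2. On the other hand G contains the 3-clique {2, 3, 8}. A clique must lie in a single bag of any decomposition, so no decomposition can have width below 2. Combining the bounds, tw(G) = 2.

Treewidth 2.
One such decomposition:
Bags: B1 = {2, 7, 8}  B2 = {2, 5, 7}  B3 = {2, 3, 8}  B4 = {4, 7, 8}  B5 = {1, 7, 8}  B6 = {1, 6, 7}
Tree: B1–B2, B1–B3, B1–B4, B4–B5, B5–B6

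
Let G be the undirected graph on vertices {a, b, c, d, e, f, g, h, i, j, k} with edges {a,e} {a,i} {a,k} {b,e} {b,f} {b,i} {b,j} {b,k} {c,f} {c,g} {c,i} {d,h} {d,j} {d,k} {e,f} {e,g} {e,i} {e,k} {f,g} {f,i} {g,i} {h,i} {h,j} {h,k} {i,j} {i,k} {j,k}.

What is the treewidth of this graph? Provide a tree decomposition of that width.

Treewidth 3.
One optimal decomposition is:
Bags: B1 = {b, e, i, k}  B2 = {b, e, f, i}  B3 = {a, e, i, k}  B4 = {e, f, g, i}  B5 = {b, i, j, k}  B6 = {c, f, g, i}  B7 = {h, i, j, k}  B8 = {d, h, j, k}
Tree: B1–B2, B1–B3, B2–B4, B1–B5, B4–B6, B5–B7, B7–B8

Each bag holds 4 vertices, so the decomposition has width 3, which upper-bounds the treewidth. Conversely, {d, h, j, k} is a clique of size 4, and the vertices of any clique must share a bag in every tree decomposition; so some bag has ≥ 4 vertices and tw(G) ≥ 3. Therefore the treewidth is 3.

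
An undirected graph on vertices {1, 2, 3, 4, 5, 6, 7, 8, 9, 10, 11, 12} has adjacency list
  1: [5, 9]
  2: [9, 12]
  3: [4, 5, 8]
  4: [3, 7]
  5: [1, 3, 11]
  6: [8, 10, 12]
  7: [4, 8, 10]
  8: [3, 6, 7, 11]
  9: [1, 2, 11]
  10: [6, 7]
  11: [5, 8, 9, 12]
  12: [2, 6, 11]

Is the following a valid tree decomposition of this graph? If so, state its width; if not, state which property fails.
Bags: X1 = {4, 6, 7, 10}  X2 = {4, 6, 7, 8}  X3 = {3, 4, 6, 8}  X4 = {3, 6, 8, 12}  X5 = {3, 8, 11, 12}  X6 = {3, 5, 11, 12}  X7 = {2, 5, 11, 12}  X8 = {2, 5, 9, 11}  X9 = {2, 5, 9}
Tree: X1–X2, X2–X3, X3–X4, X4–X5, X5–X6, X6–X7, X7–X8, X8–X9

No — vertex 1 appears in no bag.

A tree decomposition must satisfy three properties: every vertex lies in some bag; for every edge, both endpoints lie together in some bag; and for every vertex, the bags containing it form a connected subtree. Here vertex 1 appears in no bag, so the decomposition is invalid.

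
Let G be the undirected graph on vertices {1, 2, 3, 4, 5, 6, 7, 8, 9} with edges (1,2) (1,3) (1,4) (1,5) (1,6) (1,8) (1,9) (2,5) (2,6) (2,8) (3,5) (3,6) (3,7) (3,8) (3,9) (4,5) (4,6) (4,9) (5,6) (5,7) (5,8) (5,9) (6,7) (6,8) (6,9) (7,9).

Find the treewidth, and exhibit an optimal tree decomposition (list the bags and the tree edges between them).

The largest bag has 5 vertices, giving width 4; this decomposition certifies tw(G) ≤ 4. On the other hand G contains the 5-clique {1, 2, 5, 6, 8}. A clique must lie in a single bag of any decomposition, so no decomposition can have width below 4. Therefore the treewidth is 4.

Treewidth 4.
One such decomposition:
Bags: B1 = {1, 3, 5, 6, 8}  B2 = {1, 3, 5, 6, 9}  B3 = {3, 5, 6, 7, 9}  B4 = {1, 2, 5, 6, 8}  B5 = {1, 4, 5, 6, 9}
Tree: B1–B2, B2–B3, B1–B4, B2–B5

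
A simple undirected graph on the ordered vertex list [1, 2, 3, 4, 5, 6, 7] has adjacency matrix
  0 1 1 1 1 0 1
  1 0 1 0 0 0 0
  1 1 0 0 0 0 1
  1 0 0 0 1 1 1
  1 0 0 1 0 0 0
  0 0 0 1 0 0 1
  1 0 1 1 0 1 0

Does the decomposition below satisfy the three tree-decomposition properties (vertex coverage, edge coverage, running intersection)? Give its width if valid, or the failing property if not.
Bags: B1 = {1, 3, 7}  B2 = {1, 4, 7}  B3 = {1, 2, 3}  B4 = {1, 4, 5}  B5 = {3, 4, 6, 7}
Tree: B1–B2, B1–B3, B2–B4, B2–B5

A tree decomposition must satisfy three properties: every vertex lies in some bag; for every edge, both endpoints lie together in some bag; and for every vertex, the bags containing it form a connected subtree. Here bags containing vertex 3 are not connected in the tree, so the decomposition is invalid.

No — bags containing vertex 3 are not connected in the tree.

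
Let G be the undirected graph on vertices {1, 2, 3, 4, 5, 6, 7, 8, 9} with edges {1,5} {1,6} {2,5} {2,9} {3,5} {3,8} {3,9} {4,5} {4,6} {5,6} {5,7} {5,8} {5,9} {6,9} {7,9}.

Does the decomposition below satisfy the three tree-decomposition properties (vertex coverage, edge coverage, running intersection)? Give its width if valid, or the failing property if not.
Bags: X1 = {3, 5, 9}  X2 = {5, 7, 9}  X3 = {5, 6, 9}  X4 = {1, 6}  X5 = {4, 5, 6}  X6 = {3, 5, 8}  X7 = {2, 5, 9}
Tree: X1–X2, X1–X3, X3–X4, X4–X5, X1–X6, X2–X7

A tree decomposition must satisfy three properties: every vertex lies in some bag; for every edge, both endpoints lie together in some bag; and for every vertex, the bags containing it form a connected subtree. Here edge (5,1) lies in no bag, so the decomposition is invalid.

No — edge (5,1) lies in no bag.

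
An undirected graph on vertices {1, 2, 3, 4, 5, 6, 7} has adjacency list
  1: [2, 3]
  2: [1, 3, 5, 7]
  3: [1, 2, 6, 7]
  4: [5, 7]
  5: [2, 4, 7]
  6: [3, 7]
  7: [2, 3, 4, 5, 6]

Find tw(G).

A width-2 tree decomposition is:
Bags: B1 = {2, 5, 7}  B2 = {2, 3, 7}  B3 = {1, 2, 3}  B4 = {4, 5, 7}  B5 = {3, 6, 7}
Tree: B1–B2, B2–B3, B1–B4, B2–B5
Each bag holds 3 vertices, so the decomposition has width 2, which upper-bounds the treewidth. Conversely, {1, 2, 3} is a clique of size 3, and the vertices of any clique must share a bag in every tree decomposition; so some bag has ≥ 3 vertices and tw(G) ≥ 2. Hence tw(G) = 2 exactly.

2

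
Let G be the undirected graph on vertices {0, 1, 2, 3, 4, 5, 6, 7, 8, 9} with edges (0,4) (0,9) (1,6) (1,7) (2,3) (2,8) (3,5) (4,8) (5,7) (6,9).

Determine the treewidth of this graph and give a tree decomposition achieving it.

Treewidth 2.
Bags: B1 = {2, 4, 8}  B2 = {2, 3, 4}  B3 = {3, 4, 5}  B4 = {4, 5, 7}  B5 = {1, 4, 7}  B6 = {1, 4, 6}  B7 = {4, 6, 9}  B8 = {0, 4, 9}
Tree: B1–B2, B2–B3, B3–B4, B4–B5, B5–B6, B6–B7, B7–B8

Every bag has size at most 3, so the width is 3 − 1 = 2 and tw(G) ≤ 2. Since 4–8–2–3–5–7–1–6–9–0–4 is a cycle in G, G is not acyclic. Forests are exactly the graphs of treewidth ≤ 1, so tw(G) ≥ 2. The upper and lower bounds meet at 2, so that is the treewidth.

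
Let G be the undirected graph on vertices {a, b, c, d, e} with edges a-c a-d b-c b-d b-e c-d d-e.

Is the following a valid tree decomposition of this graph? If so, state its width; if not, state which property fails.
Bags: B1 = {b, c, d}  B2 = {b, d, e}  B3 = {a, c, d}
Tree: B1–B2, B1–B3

Yes; width 2.

Vertex coverage: the bags together contain {a, b, c, d, e}, the full vertex set. Edge coverage: each edge of G has both endpoints in at least one bag. Running intersection: for every vertex, the bags containing it form a connected subtree. All three properties hold, so this is a valid tree decomposition of width max|bag| − 1 = 2, and hence tw(G) ≤ 2.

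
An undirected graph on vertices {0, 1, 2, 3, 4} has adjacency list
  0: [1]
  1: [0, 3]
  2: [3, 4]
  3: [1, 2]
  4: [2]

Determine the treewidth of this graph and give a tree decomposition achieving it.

Treewidth 1.
One optimal decomposition is:
Bags: B1 = {2, 4}  B2 = {2, 3}  B3 = {1, 3}  B4 = {0, 1}
Tree: B1–B2, B2–B3, B3–B4

Each bag holds 2 vertices, so the decomposition has width 1, which upper-bounds the treewidth. G has an edge, so its treewidth is at least 1. Hence tw(G) = 1 exactly.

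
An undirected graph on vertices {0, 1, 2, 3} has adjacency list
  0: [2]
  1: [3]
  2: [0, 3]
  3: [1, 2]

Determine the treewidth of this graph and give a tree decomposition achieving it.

Treewidth 1.
One optimal decomposition is:
Bags: B1 = {0, 2}  B2 = {2, 3}  B3 = {1, 3}
Tree: B1–B2, B2–B3

Each bag holds 2 vertices, so the decomposition has width 1, which upper-bounds the treewidth. G has an edge, so its treewidth is at least 1. The upper and lower bounds meet at 1, so that is the treewidth.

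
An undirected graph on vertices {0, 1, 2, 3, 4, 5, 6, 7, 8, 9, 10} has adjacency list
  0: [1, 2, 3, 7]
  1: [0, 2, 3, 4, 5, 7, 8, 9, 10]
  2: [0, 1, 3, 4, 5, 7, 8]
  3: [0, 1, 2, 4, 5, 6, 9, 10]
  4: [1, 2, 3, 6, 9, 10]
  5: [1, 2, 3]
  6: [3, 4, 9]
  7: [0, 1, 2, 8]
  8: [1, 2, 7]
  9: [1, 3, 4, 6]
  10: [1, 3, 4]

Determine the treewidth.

A width-3 tree decomposition is:
Bags: B1 = {1, 2, 3, 4}  B2 = {1, 3, 4, 9}  B3 = {1, 3, 4, 10}  B4 = {3, 4, 6, 9}  B5 = {0, 1, 2, 3}  B6 = {1, 2, 3, 5}  B7 = {0, 1, 2, 7}  B8 = {1, 2, 7, 8}
Tree: B1–B2, B2–B3, B2–B4, B1–B5, B5–B6, B5–B7, B7–B8
The largest bag has 4 vertices, giving width 3; this decomposition certifies tw(G) ≤ 3. For the lower bound, the 4 vertices {1, 3, 4, 9} are pairwise adjacent, and any tree decomposition puts a clique entirely inside one bag — forcing width ≥ 3. The upper and lower bounds meet at 3, so that is the treewidth.

3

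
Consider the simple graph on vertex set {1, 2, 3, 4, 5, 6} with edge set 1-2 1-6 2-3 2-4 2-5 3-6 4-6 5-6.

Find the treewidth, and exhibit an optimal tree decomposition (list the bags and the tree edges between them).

Each bag holds 3 vertices, so the decomposition has width 2, which upper-bounds the treewidth. For the lower bound, G contains the cycle 3–2–5–6–3, so G is not a forest; only forests have treewidth ≤ 1, hence tw(G) ≥ 2. Therefore the treewidth is 2.

Treewidth 2.
One such decomposition:
Bags: B1 = {2, 3, 6}  B2 = {2, 5, 6}  B3 = {2, 4, 6}  B4 = {1, 2, 6}
Tree: B1–B2, B2–B3, B3–B4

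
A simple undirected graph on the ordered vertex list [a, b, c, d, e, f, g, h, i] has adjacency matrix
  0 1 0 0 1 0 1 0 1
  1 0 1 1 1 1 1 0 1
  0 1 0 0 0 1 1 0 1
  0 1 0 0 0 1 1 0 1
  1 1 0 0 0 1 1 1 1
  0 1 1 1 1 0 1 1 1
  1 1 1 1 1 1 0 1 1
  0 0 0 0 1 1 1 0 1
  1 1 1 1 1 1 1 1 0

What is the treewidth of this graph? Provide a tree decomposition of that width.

The largest bag has 5 vertices, giving width 4; this decomposition certifies tw(G) ≤ 4. For the lower bound, the 5 vertices {a, b, e, g, i} are pairwise adjacent, and any tree decomposition puts a clique entirely inside one bag — forcing width ≥ 4. Therefore the treewidth is 4.

Treewidth 4.
One such decomposition:
Bags: B1 = {b, e, f, g, i}  B2 = {b, c, f, g, i}  B3 = {b, d, f, g, i}  B4 = {a, b, e, g, i}  B5 = {e, f, g, h, i}
Tree: B1–B2, B1–B3, B1–B4, B1–B5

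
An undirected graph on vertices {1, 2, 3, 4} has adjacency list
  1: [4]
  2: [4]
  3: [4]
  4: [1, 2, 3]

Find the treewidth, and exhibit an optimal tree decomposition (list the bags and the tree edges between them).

Treewidth 1.
Bags: B1 = {2, 4}  B2 = {3, 4}  B3 = {1, 4}
Tree: B1–B2, B1–B3

The largest bag has 2 vertices, giving width 1; this decomposition certifies tw(G) ≤ 1. G has an edge, so its treewidth is at least 1. Therefore the treewidth is 1.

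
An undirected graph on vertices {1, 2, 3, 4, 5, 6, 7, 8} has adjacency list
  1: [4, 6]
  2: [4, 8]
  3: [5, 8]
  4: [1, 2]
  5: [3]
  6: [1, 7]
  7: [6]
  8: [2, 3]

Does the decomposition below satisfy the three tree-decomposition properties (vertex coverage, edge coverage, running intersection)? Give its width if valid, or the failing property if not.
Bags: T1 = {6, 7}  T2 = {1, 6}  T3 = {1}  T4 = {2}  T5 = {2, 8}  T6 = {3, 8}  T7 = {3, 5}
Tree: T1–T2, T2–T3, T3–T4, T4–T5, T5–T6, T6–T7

No — vertex 4 appears in no bag.

A tree decomposition must satisfy three properties: every vertex lies in some bag; for every edge, both endpoints lie together in some bag; and for every vertex, the bags containing it form a connected subtree. Here vertex 4 appears in no bag, so the decomposition is invalid.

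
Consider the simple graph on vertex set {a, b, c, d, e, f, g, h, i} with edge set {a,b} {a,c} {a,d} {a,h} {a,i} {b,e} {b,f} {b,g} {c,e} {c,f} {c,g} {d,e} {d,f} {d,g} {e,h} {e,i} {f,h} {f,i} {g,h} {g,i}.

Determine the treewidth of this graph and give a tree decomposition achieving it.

Each bag holds 5 vertices, so the decomposition has width 4, which upper-bounds the treewidth. For the lower bound: the 5 vertex sets {b,g}, {e,i}, {d,f}, {a}, {c} are disjoint, each induces a connected subgraph, and every pair is joined by at least one edge of G. Contracting each set to a single vertex therefore yields K_{5} as a minor, and since treewidth is minor-monotone, tw(G) ≥ tw(K_{5}) = 4. The upper and lower bounds meet at 4, so that is the treewidth.

Treewidth 4.
Bags: B1 = {a, b, e, f, g}  B2 = {a, e, f, g, i}  B3 = {a, d, e, f, g}  B4 = {a, c, e, f, g}  B5 = {a, e, f, g, h}
Tree: B1–B2, B2–B3, B3–B4, B4–B5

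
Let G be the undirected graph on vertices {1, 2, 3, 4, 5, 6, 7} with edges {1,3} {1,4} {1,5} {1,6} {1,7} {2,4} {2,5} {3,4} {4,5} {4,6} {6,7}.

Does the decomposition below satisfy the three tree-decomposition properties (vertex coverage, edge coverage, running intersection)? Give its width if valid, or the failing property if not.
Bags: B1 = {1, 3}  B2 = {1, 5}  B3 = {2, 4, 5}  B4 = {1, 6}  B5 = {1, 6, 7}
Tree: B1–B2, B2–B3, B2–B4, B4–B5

A tree decomposition must satisfy three properties: every vertex lies in some bag; for every edge, both endpoints lie together in some bag; and for every vertex, the bags containing it form a connected subtree. Here edge (4,1) lies in no bag, so the decomposition is invalid.

No — edge (4,1) lies in no bag.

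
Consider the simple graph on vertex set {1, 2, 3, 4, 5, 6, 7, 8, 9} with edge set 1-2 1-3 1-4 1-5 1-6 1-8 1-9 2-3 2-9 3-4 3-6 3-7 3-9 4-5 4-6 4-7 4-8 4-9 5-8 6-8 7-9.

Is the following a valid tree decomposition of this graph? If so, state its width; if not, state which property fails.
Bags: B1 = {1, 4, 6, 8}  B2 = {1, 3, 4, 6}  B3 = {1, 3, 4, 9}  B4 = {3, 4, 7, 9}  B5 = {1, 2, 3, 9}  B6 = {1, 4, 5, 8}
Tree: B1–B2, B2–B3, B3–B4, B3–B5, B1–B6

Vertex coverage: the bags together contain {1, 2, 3, 4, 5, 6, 7, 8, 9}, the full vertex set. Edge coverage: each edge of G has both endpoints in at least one bag. Running intersection: for every vertex, the bags containing it form a connected subtree. All three properties hold, so this is a valid tree decomposition of width max|bag| − 1 = 3, and hence tw(G) ≤ 3.

Yes; width 3.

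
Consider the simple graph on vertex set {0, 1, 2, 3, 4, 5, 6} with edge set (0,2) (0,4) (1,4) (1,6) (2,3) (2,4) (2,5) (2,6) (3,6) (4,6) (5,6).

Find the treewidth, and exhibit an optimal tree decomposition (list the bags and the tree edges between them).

The largest bag has 3 vertices, giving width 2; this decomposition certifies tw(G) ≤ 2. On the other hand G contains the 3-clique {1, 4, 6}. A clique must lie in a single bag of any decomposition, so no decomposition can have width below 2. The upper and lower bounds meet at 2, so that is the treewidth.

Treewidth 2.
Bags: B1 = {0, 2, 4}  B2 = {2, 4, 6}  B3 = {1, 4, 6}  B4 = {2, 3, 6}  B5 = {2, 5, 6}
Tree: B1–B2, B2–B3, B2–B4, B2–B5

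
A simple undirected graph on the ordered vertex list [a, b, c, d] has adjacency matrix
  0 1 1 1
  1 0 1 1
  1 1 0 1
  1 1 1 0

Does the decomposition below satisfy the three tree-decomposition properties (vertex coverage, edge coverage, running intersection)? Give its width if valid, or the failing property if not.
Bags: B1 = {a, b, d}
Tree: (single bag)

A tree decomposition must satisfy three properties: every vertex lies in some bag; for every edge, both endpoints lie together in some bag; and for every vertex, the bags containing it form a connected subtree. Here vertex c appears in no bag, so the decomposition is invalid.

No — vertex c appears in no bag.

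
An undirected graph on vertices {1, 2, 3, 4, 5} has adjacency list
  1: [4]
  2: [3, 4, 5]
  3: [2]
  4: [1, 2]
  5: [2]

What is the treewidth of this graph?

A width-1 tree decomposition is:
Bags: B1 = {2, 4}  B2 = {2, 5}  B3 = {1, 4}  B4 = {2, 3}
Tree: B1–B2, B1–B3, B2–B4
Every bag has size at most 2, so the width is 2 − 1 = 1 and tw(G) ≤ 1. Any graph with an edge has treewidth ≥ 1, and G has the edge 4–2. The upper and lower bounds meet at 1, so that is the treewidth.

1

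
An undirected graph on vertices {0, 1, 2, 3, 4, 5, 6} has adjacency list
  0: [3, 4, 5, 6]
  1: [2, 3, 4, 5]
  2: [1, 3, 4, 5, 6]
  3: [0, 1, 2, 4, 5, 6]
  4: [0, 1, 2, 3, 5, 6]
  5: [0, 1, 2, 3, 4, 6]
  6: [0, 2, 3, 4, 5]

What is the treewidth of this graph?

4

A width-4 tree decomposition is:
Bags: B1 = {2, 3, 4, 5, 6}  B2 = {1, 2, 3, 4, 5}  B3 = {0, 3, 4, 5, 6}
Tree: B1–B2, B1–B3
Every bag has size at most 5, so the width is 5 − 1 = 4 and tw(G) ≤ 4. Conversely, {0, 3, 4, 5, 6} is a clique of size 5, and the vertices of any clique must share a bag in every tree decomposition; so some bag has ≥ 5 vertices and tw(G) ≥ 4. Hence tw(G) = 4 exactly.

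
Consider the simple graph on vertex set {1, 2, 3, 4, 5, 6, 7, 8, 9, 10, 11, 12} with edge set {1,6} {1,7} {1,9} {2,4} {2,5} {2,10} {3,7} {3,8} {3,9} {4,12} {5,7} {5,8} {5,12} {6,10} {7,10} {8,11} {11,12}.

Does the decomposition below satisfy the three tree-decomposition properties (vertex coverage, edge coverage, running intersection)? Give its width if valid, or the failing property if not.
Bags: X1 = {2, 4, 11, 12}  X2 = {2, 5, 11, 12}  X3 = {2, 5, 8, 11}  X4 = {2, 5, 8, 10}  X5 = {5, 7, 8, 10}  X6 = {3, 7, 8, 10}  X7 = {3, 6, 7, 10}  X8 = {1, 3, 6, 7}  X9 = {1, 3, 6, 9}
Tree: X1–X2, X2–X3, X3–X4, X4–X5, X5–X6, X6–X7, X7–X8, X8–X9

Checking the three conditions: (i) the bags cover all of {1, 2, 3, 4, 5, 6, 7, 8, 9, 10, 11, 12}; (ii) for each edge, some bag contains both endpoints; (iii) the bags containing any fixed vertex form a subtree. All hold, so the decomposition is valid with width 4 − 1 = 3.

Yes; width 3.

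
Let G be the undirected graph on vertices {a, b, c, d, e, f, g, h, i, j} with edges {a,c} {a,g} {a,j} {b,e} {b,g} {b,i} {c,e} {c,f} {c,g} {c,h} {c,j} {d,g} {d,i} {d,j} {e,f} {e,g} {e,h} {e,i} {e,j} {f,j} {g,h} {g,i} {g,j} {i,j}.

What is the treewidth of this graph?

3

A width-3 tree decomposition is:
Bags: B1 = {e, g, i, j}  B2 = {b, e, g, i}  B3 = {c, e, g, j}  B4 = {c, e, g, h}  B5 = {c, e, f, j}  B6 = {d, g, i, j}  B7 = {a, c, g, j}
Tree: B1–B2, B1–B3, B3–B4, B3–B5, B1–B6, B3–B7
Every bag has size at most 4, so the width is 4 − 1 = 3 and tw(G) ≤ 3. For the lower bound, the 4 vertices {c, e, g, j} are pairwise adjacent, and any tree decomposition puts a clique entirely inside one bag — forcing width ≥ 3. Combining the bounds, tw(G) = 3.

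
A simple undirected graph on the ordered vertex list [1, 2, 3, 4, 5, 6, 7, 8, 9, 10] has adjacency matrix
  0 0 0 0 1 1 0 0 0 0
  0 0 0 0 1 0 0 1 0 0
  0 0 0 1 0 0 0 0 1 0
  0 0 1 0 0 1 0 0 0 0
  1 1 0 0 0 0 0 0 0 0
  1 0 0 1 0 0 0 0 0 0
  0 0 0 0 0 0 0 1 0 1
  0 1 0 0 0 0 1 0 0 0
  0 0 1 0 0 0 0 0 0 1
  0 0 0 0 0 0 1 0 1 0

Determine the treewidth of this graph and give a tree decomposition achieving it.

The largest bag has 3 vertices, giving width 2; this decomposition certifies tw(G) ≤ 2. The edges 5–1–6–4–3–9–10–7–8–2–5 form a cycle, so G is not a tree and its treewidth is at least 2. Combining the bounds, tw(G) = 2.

Treewidth 2.
Bags: B1 = {1, 5, 6}  B2 = {4, 5, 6}  B3 = {3, 4, 5}  B4 = {3, 5, 9}  B5 = {5, 9, 10}  B6 = {5, 7, 10}  B7 = {5, 7, 8}  B8 = {2, 5, 8}
Tree: B1–B2, B2–B3, B3–B4, B4–B5, B5–B6, B6–B7, B7–B8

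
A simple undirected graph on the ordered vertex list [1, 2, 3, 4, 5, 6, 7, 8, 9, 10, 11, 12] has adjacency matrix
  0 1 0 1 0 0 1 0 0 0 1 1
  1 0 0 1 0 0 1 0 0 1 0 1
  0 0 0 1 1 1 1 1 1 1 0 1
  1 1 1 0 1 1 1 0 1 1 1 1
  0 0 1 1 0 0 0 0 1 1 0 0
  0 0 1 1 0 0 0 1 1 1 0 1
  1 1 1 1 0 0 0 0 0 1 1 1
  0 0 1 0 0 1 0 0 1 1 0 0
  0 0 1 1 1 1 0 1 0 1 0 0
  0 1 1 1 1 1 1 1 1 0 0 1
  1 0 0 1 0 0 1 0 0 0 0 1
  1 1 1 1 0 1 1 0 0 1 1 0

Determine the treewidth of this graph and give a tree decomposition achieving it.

Each bag holds 5 vertices, so the decomposition has width 4, which upper-bounds the treewidth. Conversely, {3, 6, 8, 9, 10} is a clique of size 5, and the vertices of any clique must share a bag in every tree decomposition; so some bag has ≥ 5 vertices and tw(G) ≥ 4. Combining the bounds, tw(G) = 4.

Treewidth 4.
Bags: B1 = {1, 4, 7, 11, 12}  B2 = {1, 2, 4, 7, 12}  B3 = {2, 4, 7, 10, 12}  B4 = {3, 4, 7, 10, 12}  B5 = {3, 4, 6, 10, 12}  B6 = {3, 4, 6, 9, 10}  B7 = {3, 4, 5, 9, 10}  B8 = {3, 6, 8, 9, 10}
Tree: B1–B2, B2–B3, B3–B4, B4–B5, B5–B6, B6–B7, B6–B8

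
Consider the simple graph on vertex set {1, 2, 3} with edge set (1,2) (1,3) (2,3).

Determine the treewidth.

A width-2 tree decomposition is:
Bags: B1 = {1, 2, 3}
Tree: (single bag)
With just one bag of size 3, the width is 3 − 1 = 2, so tw(G) ≤ 2. For the lower bound, the 3 vertices {1, 2, 3} are pairwise adjacent, and any tree decomposition puts a clique entirely inside one bag — forcing width ≥ 2. The upper and lower bounds meet at 2, so that is the treewidth.

2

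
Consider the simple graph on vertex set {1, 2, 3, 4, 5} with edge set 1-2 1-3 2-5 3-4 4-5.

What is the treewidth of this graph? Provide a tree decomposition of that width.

Each bag holds 3 vertices, so the decomposition has width 2, which upper-bounds the treewidth. For the lower bound, G contains the cycle 1–2–5–4–3–1, so G is not a forest; only forests have treewidth ≤ 1, hence tw(G) ≥ 2. The upper and lower bounds meet at 2, so that is the treewidth.

Treewidth 2.
One such decomposition:
Bags: B1 = {1, 2, 5}  B2 = {1, 4, 5}  B3 = {1, 3, 4}
Tree: B1–B2, B2–B3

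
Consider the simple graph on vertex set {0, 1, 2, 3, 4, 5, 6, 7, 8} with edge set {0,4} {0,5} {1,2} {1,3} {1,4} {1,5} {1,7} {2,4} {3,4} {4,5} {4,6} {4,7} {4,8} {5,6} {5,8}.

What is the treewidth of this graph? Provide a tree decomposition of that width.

Every bag has size at most 3, so the width is 3 − 1 = 2 and tw(G) ≤ 2. For the lower bound, the 3 vertices {0, 4, 5} are pairwise adjacent, and any tree decomposition puts a clique entirely inside one bag — forcing width ≥ 2. The upper and lower bounds meet at 2, so that is the treewidth.

Treewidth 2.
One optimal decomposition is:
Bags: B1 = {1, 4, 7}  B2 = {1, 2, 4}  B3 = {1, 4, 5}  B4 = {1, 3, 4}  B5 = {0, 4, 5}  B6 = {4, 5, 8}  B7 = {4, 5, 6}
Tree: B1–B2, B1–B3, B3–B4, B3–B5, B5–B6, B5–B7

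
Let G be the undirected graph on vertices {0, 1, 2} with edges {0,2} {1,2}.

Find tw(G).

1

A width-1 tree decomposition is:
Bags: B1 = {1, 2}  B2 = {0, 2}
Tree: B1–B2
Every bag has size at most 2, so the width is 2 − 1 = 1 and tw(G) ≤ 1. G has an edge, so its treewidth is at least 1. Combining the bounds, tw(G) = 1.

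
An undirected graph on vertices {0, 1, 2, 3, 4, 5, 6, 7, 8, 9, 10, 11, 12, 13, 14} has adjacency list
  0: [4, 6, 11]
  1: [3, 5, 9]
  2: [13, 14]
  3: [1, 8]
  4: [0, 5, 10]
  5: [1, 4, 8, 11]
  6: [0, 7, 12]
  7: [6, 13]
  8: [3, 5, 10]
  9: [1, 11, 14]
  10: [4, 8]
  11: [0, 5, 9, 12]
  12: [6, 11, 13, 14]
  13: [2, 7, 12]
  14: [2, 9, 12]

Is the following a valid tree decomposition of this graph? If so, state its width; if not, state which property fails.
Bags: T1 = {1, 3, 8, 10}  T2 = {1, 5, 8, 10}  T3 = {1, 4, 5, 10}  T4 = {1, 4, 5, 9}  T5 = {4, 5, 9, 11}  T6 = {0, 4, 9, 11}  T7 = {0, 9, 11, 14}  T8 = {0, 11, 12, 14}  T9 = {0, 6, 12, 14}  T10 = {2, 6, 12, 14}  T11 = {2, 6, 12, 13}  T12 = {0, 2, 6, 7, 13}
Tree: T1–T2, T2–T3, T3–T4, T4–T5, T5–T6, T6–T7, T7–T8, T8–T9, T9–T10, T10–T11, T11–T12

A tree decomposition must satisfy three properties: every vertex lies in some bag; for every edge, both endpoints lie together in some bag; and for every vertex, the bags containing it form a connected subtree. Here bags containing vertex 0 are not connected in the tree, so the decomposition is invalid.

No — bags containing vertex 0 are not connected in the tree.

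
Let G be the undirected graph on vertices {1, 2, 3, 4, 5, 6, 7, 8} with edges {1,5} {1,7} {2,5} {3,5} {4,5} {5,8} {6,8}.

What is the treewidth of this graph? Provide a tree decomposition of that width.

Every bag has size at most 2, so the width is 2 − 1 = 1 and tw(G) ≤ 1. G has an edge, so its treewidth is at least 1. The upper and lower bounds meet at 1, so that is the treewidth.

Treewidth 1.
One optimal decomposition is:
Bags: B1 = {1, 5}  B2 = {4, 5}  B3 = {1, 7}  B4 = {5, 8}  B5 = {2, 5}  B6 = {3, 5}  B7 = {6, 8}
Tree: B1–B2, B1–B3, B1–B4, B2–B5, B5–B6, B4–B7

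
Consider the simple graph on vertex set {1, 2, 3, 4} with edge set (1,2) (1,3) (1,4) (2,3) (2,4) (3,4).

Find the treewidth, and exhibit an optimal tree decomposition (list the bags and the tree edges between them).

With just one bag of size 4, the width is 4 − 1 = 3, so tw(G) ≤ 3. For the lower bound, the 4 vertices {1, 2, 3, 4} are pairwise adjacent, and any tree decomposition puts a clique entirely inside one bag — forcing width ≥ 3. Hence tw(G) = 3 exactly.

Treewidth 3.
Bags: B1 = {1, 2, 3, 4}
Tree: (single bag)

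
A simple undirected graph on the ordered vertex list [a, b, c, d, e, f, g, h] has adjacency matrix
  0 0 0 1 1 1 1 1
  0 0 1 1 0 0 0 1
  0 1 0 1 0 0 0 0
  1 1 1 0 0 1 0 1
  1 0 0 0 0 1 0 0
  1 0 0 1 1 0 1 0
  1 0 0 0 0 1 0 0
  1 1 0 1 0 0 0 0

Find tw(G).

2

A width-2 tree decomposition is:
Bags: B1 = {a, d, f}  B2 = {a, e, f}  B3 = {a, d, h}  B4 = {a, f, g}  B5 = {b, d, h}  B6 = {b, c, d}
Tree: B1–B2, B1–B3, B1–B4, B3–B5, B5–B6
Every bag has size at most 3, so the width is 3 − 1 = 2 and tw(G) ≤ 2. On the other hand G contains the 3-clique {a, d, h}. A clique must lie in a single bag of any decomposition, so no decomposition can have width below 2. The upper and lower bounds meet at 2, so that is the treewidth.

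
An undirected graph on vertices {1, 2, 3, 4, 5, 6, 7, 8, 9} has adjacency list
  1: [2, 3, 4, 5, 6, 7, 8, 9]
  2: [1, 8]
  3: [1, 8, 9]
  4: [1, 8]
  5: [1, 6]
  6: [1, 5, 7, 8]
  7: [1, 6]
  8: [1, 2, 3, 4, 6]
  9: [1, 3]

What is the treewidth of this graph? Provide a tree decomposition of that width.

Treewidth 2.
One such decomposition:
Bags: B1 = {1, 2, 8}  B2 = {1, 3, 8}  B3 = {1, 6, 8}  B4 = {1, 4, 8}  B5 = {1, 3, 9}  B6 = {1, 6, 7}  B7 = {1, 5, 6}
Tree: B1–B2, B2–B3, B2–B4, B2–B5, B3–B6, B6–B7

Every bag has size at most 3, so the width is 3 − 1 = 2 and tw(G) ≤ 2. For the lower bound, the 3 vertices {1, 2, 8} are pairwise adjacent, and any tree decomposition puts a clique entirely inside one bag — forcing width ≥ 2. The upper and lower bounds meet at 2, so that is the treewidth.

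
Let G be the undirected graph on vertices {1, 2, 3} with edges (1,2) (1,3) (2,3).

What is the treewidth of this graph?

A width-2 tree decomposition is:
Bags: B1 = {1, 2, 3}
Tree: (single bag)
With just one bag of size 3, the width is 3 − 1 = 2, so tw(G) ≤ 2. For the lower bound, the 3 vertices {1, 2, 3} are pairwise adjacent, and any tree decomposition puts a clique entirely inside one bag — forcing width ≥ 2. The upper and lower bounds meet at 2, so that is the treewidth.

2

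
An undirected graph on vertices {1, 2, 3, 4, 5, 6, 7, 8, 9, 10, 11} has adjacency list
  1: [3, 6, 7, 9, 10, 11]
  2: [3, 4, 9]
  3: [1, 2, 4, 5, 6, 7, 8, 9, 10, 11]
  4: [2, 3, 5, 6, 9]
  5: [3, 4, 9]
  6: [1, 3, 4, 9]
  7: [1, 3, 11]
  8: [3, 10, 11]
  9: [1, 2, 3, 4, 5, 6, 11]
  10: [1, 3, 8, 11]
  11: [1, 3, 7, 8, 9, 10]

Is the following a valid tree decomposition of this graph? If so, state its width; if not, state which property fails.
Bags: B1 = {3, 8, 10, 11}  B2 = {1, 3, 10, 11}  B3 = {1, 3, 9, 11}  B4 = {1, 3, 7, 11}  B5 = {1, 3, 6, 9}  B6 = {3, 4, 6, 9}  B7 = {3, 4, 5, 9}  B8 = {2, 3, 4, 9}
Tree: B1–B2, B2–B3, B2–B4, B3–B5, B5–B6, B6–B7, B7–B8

Checking the three conditions: (i) the bags cover all of {1, 2, 3, 4, 5, 6, 7, 8, 9, 10, 11}; (ii) for each edge, some bag contains both endpoints; (iii) the bags containing any fixed vertex form a subtree. All hold, so the decomposition is valid with width 4 − 1 = 3.

Yes; width 3.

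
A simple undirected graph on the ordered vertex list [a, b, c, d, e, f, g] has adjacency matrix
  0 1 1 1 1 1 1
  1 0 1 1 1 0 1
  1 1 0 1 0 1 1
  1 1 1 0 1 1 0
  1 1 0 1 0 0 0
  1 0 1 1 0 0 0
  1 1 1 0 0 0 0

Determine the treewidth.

A width-3 tree decomposition is:
Bags: B1 = {a, b, c, d}  B2 = {a, b, d, e}  B3 = {a, b, c, g}  B4 = {a, c, d, f}
Tree: B1–B2, B1–B3, B1–B4
Every bag has size at most 4, so the width is 4 − 1 = 3 and tw(G) ≤ 3. Conversely, {a, b, d, e} is a clique of size 4, and the vertices of any clique must share a bag in every tree decomposition; so some bag has ≥ 4 vertices and tw(G) ≥ 3. The upper and lower bounds meet at 3, so that is the treewidth.

3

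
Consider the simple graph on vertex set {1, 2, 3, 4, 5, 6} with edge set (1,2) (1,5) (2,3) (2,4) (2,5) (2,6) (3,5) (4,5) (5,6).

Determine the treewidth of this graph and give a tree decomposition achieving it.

Every bag has size at most 3, so the width is 3 − 1 = 2 and tw(G) ≤ 2. For the lower bound, the 3 vertices {1, 2, 5} are pairwise adjacent, and any tree decomposition puts a clique entirely inside one bag — forcing width ≥ 2. Therefore the treewidth is 2.

Treewidth 2.
One optimal decomposition is:
Bags: B1 = {1, 2, 5}  B2 = {2, 5, 6}  B3 = {2, 4, 5}  B4 = {2, 3, 5}
Tree: B1–B2, B1–B3, B3–B4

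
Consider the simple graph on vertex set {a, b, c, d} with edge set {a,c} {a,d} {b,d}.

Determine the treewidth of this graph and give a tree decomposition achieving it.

Every bag has size at most 2, so the width is 2 − 1 = 1 and tw(G) ≤ 1. Any graph with an edge has treewidth ≥ 1, and G has the edge a–d. Combining the bounds, tw(G) = 1.

Treewidth 1.
One such decomposition:
Bags: B1 = {a, d}  B2 = {b, d}  B3 = {a, c}
Tree: B1–B2, B1–B3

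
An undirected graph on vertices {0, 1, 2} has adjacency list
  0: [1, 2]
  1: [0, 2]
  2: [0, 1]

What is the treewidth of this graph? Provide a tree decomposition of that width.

A single bag containing all 3 vertices is trivially a valid decomposition of width 2. On the other hand G contains the 3-clique {0, 1, 2}. A clique must lie in a single bag of any decomposition, so no decomposition can have width below 2. Combining the bounds, tw(G) = 2.

Treewidth 2.
One optimal decomposition is:
Bags: B1 = {0, 1, 2}
Tree: (single bag)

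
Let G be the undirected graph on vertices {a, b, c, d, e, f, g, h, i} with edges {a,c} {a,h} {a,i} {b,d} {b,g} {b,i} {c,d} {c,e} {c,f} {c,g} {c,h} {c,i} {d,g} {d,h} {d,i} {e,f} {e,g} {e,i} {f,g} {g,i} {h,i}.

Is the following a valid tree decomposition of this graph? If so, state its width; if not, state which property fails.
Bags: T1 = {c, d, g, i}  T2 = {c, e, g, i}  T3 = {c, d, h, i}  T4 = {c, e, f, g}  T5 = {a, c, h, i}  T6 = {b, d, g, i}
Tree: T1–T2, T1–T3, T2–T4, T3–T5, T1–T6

Every vertex of G appears in some bag (union = {a, b, c, d, e, f, g, h, i}); every edge is covered by a bag; and for each vertex v the set of bags containing v is connected in the bag tree. The decomposition is therefore valid. The largest bag has 4 vertices, so the width is 3.

Yes; width 3.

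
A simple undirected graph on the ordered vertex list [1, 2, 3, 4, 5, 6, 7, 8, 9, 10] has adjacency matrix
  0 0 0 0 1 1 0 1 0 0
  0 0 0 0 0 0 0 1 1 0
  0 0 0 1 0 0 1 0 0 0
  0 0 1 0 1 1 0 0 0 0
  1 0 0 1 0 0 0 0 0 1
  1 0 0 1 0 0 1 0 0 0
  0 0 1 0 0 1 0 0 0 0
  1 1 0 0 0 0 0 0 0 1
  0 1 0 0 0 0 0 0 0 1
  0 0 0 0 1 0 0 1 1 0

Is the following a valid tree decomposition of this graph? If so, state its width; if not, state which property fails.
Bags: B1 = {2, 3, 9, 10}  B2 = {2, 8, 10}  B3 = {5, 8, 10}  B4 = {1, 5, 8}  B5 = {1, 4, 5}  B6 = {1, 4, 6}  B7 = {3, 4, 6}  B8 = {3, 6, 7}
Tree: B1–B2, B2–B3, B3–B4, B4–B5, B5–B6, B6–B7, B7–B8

No — bags containing vertex 3 are not connected in the tree.

A tree decomposition must satisfy three properties: every vertex lies in some bag; for every edge, both endpoints lie together in some bag; and for every vertex, the bags containing it form a connected subtree. Here bags containing vertex 3 are not connected in the tree, so the decomposition is invalid.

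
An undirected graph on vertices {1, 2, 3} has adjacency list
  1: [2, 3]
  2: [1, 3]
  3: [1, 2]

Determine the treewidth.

2

A width-2 tree decomposition is:
Bags: B1 = {1, 2, 3}
Tree: (single bag)
A single bag containing all 3 vertices is trivially a valid decomposition of width 2. On the other hand G contains the 3-clique {1, 2, 3}. A clique must lie in a single bag of any decomposition, so no decomposition can have width below 2. Therefore the treewidth is 2.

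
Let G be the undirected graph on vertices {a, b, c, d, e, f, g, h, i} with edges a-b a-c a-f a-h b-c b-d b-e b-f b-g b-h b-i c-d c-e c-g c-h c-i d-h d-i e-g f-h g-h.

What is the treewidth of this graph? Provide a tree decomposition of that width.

Every bag has size at most 4, so the width is 4 − 1 = 3 and tw(G) ≤ 3. For the lower bound, the 4 vertices {b, c, e, g} are pairwise adjacent, and any tree decomposition puts a clique entirely inside one bag — forcing width ≥ 3. Hence tw(G) = 3 exactly.

Treewidth 3.
Bags: B1 = {b, c, g, h}  B2 = {a, b, c, h}  B3 = {a, b, f, h}  B4 = {b, c, e, g}  B5 = {b, c, d, h}  B6 = {b, c, d, i}
Tree: B1–B2, B2–B3, B1–B4, B2–B5, B5–B6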